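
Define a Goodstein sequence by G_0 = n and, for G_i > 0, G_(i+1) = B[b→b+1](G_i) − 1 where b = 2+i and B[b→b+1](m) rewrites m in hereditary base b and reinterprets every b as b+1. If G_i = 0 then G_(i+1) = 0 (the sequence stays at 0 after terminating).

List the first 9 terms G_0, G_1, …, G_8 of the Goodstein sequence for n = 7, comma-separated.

i=0: 7 = 2^2 + 2 + 1 (b=2); 2→3: 3^3 + 3 + 1 = 31; 31−1 = 30
i=1: 30 = 3^3 + 3 (b=3); 3→4: 4^4 + 4 = 260; 260−1 = 259
i=2: 259 = 4^4 + 3 (b=4); 4→5: 5^5 + 3 = 3128; 3128−1 = 3127
i=3: 3127 = 5^5 + 2 (b=5); 5→6: 6^6 + 2 = 46658; 46658−1 = 46657
i=4: 46657 = 6^6 + 1 (b=6); 6→7: 7^7 + 1 = 823544; 823544−1 = 823543
i=5: 823543 = 7^7 (b=7); 7→8: 8^8 = 16777216; 16777216−1 = 16777215
i=6: 16777215 = 7·8^7 + 7·8^6 + 7·8^5 + 7·8^4 + 7·8^3 + 7·8^2 + 7·8 + 7 (b=8); 8→9: 7·9^7 + 7·9^6 + 7·9^5 + 7·9^4 + 7·9^3 + 7·9^2 + 7·9 + 7 = 37665880; 37665880−1 = 37665879
i=7: 37665879 = 7·9^7 + 7·9^6 + 7·9^5 + 7·9^4 + 7·9^3 + 7·9^2 + 7·9 + 6 (b=9); 9→10: 7·10^7 + 7·10^6 + 7·10^5 + 7·10^4 + 7·10^3 + 7·10^2 + 7·10 + 6 = 77777776; 77777776−1 = 77777775

7, 30, 259, 3127, 46657, 823543, 16777215, 37665879, 77777775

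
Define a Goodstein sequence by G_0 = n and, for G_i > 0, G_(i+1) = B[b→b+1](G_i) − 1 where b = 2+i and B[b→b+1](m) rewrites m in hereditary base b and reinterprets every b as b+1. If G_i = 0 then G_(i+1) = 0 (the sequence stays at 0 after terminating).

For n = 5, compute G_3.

(0) 5|_2 = 2^2 + 1 ↦ 3^3 + 1|_3 = 28 ⇒ 27
(1) 27|_3 = 3^3 ↦ 4^4|_4 = 256 ⇒ 255
(2) 255|_4 = 3·4^3 + 3·4^2 + 3·4 + 3 ↦ 3·5^3 + 3·5^2 + 3·5 + 3|_5 = 468 ⇒ 467

467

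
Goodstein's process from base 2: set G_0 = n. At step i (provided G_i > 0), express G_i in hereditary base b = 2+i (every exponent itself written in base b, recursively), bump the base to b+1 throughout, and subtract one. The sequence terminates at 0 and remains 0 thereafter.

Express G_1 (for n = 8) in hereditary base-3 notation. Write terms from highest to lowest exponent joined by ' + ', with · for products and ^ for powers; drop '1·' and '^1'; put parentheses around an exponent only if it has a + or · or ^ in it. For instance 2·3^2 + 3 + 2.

2·3^3 + 2·3^2 + 2·3 + 2

G_0=8  [base 2] 2^(2 + 1)  →[2↦3]→  3^(3 + 1) = 81  −1 ⇒ G_1=80
G_1=80  [base 3] 2·3^3 + 2·3^2 + 2·3 + 2  →[3↦4]→  2·4^4 + 2·4^2 + 2·4 + 2 = 554  −1 ⇒ G_2=553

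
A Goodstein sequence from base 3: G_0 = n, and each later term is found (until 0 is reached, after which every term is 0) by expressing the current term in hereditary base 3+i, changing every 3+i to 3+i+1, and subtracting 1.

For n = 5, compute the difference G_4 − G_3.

(0) 5|_3 = 3 + 2 ↦ 4 + 2|_4 = 6 ⇒ 5
(1) 5|_4 = 4 + 1 ↦ 5 + 1|_5 = 6 ⇒ 5
(2) 5|_5 = 5 ↦ 6|_6 = 6 ⇒ 5
(3) 5|_6 = 5 ↦ 5|_7 = 5 ⇒ 4

-1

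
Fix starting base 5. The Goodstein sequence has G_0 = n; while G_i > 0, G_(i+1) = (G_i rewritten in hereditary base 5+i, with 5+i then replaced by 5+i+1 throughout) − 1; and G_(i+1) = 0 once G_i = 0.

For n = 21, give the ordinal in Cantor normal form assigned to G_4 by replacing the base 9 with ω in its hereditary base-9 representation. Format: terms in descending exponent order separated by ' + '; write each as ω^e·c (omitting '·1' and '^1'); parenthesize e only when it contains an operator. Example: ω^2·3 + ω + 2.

ω·3 + 4

base 5: 21 = 4·5 + 1; at 6: 4·6 + 1 = 25; next = 24
base 6: 24 = 4·6; at 7: 4·7 = 28; next = 27
base 7: 27 = 3·7 + 6; at 8: 3·8 + 6 = 30; next = 29
base 8: 29 = 3·8 + 5; at 9: 3·9 + 5 = 32; next = 31
base 9: 31 = 3·9 + 4; at 10: 3·10 + 4 = 34; next = 33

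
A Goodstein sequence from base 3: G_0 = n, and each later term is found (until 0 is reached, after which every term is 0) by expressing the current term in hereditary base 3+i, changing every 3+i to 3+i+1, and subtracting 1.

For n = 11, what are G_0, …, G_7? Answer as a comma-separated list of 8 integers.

i=0: 11 = 3^2 + 2 (b=3); 3→4: 4^2 + 2 = 18; 18−1 = 17
i=1: 17 = 4^2 + 1 (b=4); 4→5: 5^2 + 1 = 26; 26−1 = 25
i=2: 25 = 5^2 (b=5); 5→6: 6^2 = 36; 36−1 = 35
i=3: 35 = 5·6 + 5 (b=6); 6→7: 5·7 + 5 = 40; 40−1 = 39
i=4: 39 = 5·7 + 4 (b=7); 7→8: 5·8 + 4 = 44; 44−1 = 43
i=5: 43 = 5·8 + 3 (b=8); 8→9: 5·9 + 3 = 48; 48−1 = 47
i=6: 47 = 5·9 + 2 (b=9); 9→10: 5·10 + 2 = 52; 52−1 = 51

11, 17, 25, 35, 39, 43, 47, 51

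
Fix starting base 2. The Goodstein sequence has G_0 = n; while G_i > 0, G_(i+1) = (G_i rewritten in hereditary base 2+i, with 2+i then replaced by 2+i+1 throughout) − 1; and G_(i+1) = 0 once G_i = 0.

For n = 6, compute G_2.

base 2: 6 = 2^2 + 2; at 3: 3^3 + 3 = 30; next = 29
base 3: 29 = 3^3 + 2; at 4: 4^4 + 2 = 258; next = 257
base 4: 257 = 4^4 + 1; at 5: 5^5 + 1 = 3126; next = 3125

257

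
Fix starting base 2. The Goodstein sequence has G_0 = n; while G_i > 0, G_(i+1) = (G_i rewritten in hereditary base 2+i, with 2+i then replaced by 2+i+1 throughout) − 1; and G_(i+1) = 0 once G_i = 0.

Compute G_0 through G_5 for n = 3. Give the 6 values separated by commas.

step 0: 3 = 2 + 1; sub 3 for 2: 3 + 1; = 4; G_1 = 4−1 = 3
step 1: 3 = 3; sub 4 for 3: 4; = 4; G_2 = 4−1 = 3
step 2: 3 = 3; sub 5 for 4: 3; = 3; G_3 = 3−1 = 2
step 3: 2 = 2; sub 6 for 5: 2; = 2; G_4 = 2−1 = 1
step 4: 1 = 1; sub 7 for 6: 1; = 1; G_5 = 1−1 = 0

3, 3, 3, 2, 1, 0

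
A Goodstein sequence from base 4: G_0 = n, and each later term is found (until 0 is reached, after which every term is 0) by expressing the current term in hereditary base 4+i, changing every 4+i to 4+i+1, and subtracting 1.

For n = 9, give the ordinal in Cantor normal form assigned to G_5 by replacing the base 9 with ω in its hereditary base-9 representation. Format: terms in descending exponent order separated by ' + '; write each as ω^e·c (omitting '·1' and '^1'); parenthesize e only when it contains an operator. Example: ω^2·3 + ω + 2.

ω + 2

(0) 9|_4 = 2·4 + 1 ↦ 2·5 + 1|_5 = 11 ⇒ 10
(1) 10|_5 = 2·5 ↦ 2·6|_6 = 12 ⇒ 11
(2) 11|_6 = 6 + 5 ↦ 7 + 5|_7 = 12 ⇒ 11
(3) 11|_7 = 7 + 4 ↦ 8 + 4|_8 = 12 ⇒ 11
(4) 11|_8 = 8 + 3 ↦ 9 + 3|_9 = 12 ⇒ 11
(5) 11|_9 = 9 + 2 ↦ 10 + 2|_10 = 12 ⇒ 11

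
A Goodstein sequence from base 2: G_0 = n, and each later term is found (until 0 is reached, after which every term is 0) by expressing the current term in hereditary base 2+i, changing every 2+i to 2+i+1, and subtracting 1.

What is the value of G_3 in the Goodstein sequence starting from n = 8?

(0) 8|_2 = 2^(2 + 1) ↦ 3^(3 + 1)|_3 = 81 ⇒ 80
(1) 80|_3 = 2·3^3 + 2·3^2 + 2·3 + 2 ↦ 2·4^4 + 2·4^2 + 2·4 + 2|_4 = 554 ⇒ 553
(2) 553|_4 = 2·4^4 + 2·4^2 + 2·4 + 1 ↦ 2·5^5 + 2·5^2 + 2·5 + 1|_5 = 6311 ⇒ 6310

6310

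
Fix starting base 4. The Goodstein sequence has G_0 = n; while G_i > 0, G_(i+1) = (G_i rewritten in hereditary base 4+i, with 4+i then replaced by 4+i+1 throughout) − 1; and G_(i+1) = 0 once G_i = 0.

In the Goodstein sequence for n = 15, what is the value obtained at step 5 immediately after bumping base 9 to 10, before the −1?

26

G_0 = 15. HB_4(15) = 3·4 + 3. Bump = 18. G_1 = 17.
G_1 = 17. HB_5(17) = 3·5 + 2. Bump = 20. G_2 = 19.
G_2 = 19. HB_6(19) = 3·6 + 1. Bump = 22. G_3 = 21.
G_3 = 21. HB_7(21) = 3·7. Bump = 24. G_4 = 23.
G_4 = 23. HB_8(23) = 2·8 + 7. Bump = 25. G_5 = 24.
G_5 = 24. HB_9(24) = 2·9 + 6. Bump = 26. G_6 = 25.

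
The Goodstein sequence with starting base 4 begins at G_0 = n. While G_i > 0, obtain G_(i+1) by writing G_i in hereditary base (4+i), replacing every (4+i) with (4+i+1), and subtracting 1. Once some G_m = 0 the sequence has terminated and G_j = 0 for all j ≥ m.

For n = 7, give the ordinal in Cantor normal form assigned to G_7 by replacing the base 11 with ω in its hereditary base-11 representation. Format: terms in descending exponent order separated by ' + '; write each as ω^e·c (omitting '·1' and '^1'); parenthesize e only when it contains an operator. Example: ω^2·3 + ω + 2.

G_0=7  [base 4] 4 + 3  →[4↦5]→  5 + 3 = 8  −1 ⇒ G_1=7
G_1=7  [base 5] 5 + 2  →[5↦6]→  6 + 2 = 8  −1 ⇒ G_2=7
G_2=7  [base 6] 6 + 1  →[6↦7]→  7 + 1 = 8  −1 ⇒ G_3=7
G_3=7  [base 7] 7  →[7↦8]→  8 = 8  −1 ⇒ G_4=7
G_4=7  [base 8] 7  →[8↦9]→  7 = 7  −1 ⇒ G_5=6
G_5=6  [base 9] 6  →[9↦10]→  6 = 6  −1 ⇒ G_6=5
G_6=5  [base 10] 5  →[10↦11]→  5 = 5  −1 ⇒ G_7=4
G_7=4  [base 11] 4  →[11↦12]→  4 = 4  −1 ⇒ G_8=3

4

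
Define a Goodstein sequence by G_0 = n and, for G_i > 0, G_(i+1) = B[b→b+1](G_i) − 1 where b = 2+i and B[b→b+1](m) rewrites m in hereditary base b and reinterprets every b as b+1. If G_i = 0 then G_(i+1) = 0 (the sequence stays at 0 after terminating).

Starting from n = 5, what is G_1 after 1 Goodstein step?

27

base 2: 5 = 2^2 + 1; at 3: 3^3 + 1 = 28; next = 27
base 3: 27 = 3^3; at 4: 4^4 = 256; next = 255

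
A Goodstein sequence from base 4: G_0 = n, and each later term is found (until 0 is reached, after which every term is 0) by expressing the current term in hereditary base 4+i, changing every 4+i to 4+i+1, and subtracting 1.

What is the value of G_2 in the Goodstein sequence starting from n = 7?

[0] 7 ≡ 4 + 3 (base 4). Lift 5: 8. −1: 7.
[1] 7 ≡ 5 + 2 (base 5). Lift 6: 8. −1: 7.
[2] 7 ≡ 6 + 1 (base 6). Lift 7: 8. −1: 7.

7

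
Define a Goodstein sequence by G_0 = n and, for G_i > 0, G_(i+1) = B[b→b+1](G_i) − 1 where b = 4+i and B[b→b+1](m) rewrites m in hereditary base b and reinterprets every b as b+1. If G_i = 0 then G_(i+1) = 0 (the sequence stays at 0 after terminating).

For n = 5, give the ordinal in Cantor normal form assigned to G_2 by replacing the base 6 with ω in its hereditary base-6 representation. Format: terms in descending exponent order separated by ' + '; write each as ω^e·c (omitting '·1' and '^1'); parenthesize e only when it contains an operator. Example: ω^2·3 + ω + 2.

G_0=5  [base 4] 4 + 1  →[4↦5]→  5 + 1 = 6  −1 ⇒ G_1=5
G_1=5  [base 5] 5  →[5↦6]→  6 = 6  −1 ⇒ G_2=5
G_2=5  [base 6] 5  →[6↦7]→  5 = 5  −1 ⇒ G_3=4

5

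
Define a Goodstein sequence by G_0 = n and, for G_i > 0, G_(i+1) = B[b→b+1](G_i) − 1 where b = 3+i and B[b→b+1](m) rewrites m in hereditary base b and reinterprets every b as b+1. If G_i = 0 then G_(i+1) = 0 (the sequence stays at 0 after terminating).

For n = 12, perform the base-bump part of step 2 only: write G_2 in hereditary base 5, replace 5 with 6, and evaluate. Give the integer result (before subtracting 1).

G_0=12  [base 3] 3^2 + 3  →[3↦4]→  4^2 + 4 = 20  −1 ⇒ G_1=19
G_1=19  [base 4] 4^2 + 3  →[4↦5]→  5^2 + 3 = 28  −1 ⇒ G_2=27
G_2=27  [base 5] 5^2 + 2  →[5↦6]→  6^2 + 2 = 38  −1 ⇒ G_3=37

38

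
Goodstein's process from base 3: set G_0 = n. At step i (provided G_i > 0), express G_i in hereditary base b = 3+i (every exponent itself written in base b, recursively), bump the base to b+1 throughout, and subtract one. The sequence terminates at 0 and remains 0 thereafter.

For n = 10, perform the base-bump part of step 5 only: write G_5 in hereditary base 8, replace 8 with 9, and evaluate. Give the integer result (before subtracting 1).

step 0: 10 = 3^2 + 1; sub 4 for 3: 4^2 + 1; = 17; G_1 = 17−1 = 16
step 1: 16 = 4^2; sub 5 for 4: 5^2; = 25; G_2 = 25−1 = 24
step 2: 24 = 4·5 + 4; sub 6 for 5: 4·6 + 4; = 28; G_3 = 28−1 = 27
step 3: 27 = 4·6 + 3; sub 7 for 6: 4·7 + 3; = 31; G_4 = 31−1 = 30
step 4: 30 = 4·7 + 2; sub 8 for 7: 4·8 + 2; = 34; G_5 = 34−1 = 33
step 5: 33 = 4·8 + 1; sub 9 for 8: 4·9 + 1; = 37; G_6 = 37−1 = 36

37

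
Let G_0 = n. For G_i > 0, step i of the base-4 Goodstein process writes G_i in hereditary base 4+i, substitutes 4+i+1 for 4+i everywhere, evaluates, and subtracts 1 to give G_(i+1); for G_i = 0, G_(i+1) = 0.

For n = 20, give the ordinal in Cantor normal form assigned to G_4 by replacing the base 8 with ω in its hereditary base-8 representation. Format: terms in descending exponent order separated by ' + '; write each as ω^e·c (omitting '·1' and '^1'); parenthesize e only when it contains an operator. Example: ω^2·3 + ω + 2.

[0] 20 ≡ 4^2 + 4 (base 4). Lift 5: 30. −1: 29.
[1] 29 ≡ 5^2 + 4 (base 5). Lift 6: 40. −1: 39.
[2] 39 ≡ 6^2 + 3 (base 6). Lift 7: 52. −1: 51.
[3] 51 ≡ 7^2 + 2 (base 7). Lift 8: 66. −1: 65.

ω^2 + 1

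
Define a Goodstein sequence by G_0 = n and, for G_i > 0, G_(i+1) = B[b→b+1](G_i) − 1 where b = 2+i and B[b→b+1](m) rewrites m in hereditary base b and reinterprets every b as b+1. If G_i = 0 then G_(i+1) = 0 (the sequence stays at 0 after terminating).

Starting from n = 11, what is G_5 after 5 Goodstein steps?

(0) 11|_2 = 2^(2 + 1) + 2 + 1 ↦ 3^(3 + 1) + 3 + 1|_3 = 85 ⇒ 84
(1) 84|_3 = 3^(3 + 1) + 3 ↦ 4^(4 + 1) + 4|_4 = 1028 ⇒ 1027
(2) 1027|_4 = 4^(4 + 1) + 3 ↦ 5^(5 + 1) + 3|_5 = 15628 ⇒ 15627
(3) 15627|_5 = 5^(5 + 1) + 2 ↦ 6^(6 + 1) + 2|_6 = 279938 ⇒ 279937
(4) 279937|_6 = 6^(6 + 1) + 1 ↦ 7^(7 + 1) + 1|_7 = 5764802 ⇒ 5764801
(5) 5764801|_7 = 7^(7 + 1) ↦ 8^(8 + 1)|_8 = 134217728 ⇒ 134217727

5764801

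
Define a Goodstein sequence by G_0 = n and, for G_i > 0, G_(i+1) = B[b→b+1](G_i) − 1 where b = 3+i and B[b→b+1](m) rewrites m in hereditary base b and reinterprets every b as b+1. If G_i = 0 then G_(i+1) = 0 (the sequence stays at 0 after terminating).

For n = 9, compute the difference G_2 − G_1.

2

G_0=9  [base 3] 3^2  →[3↦4]→  4^2 = 16  −1 ⇒ G_1=15
G_1=15  [base 4] 3·4 + 3  →[4↦5]→  3·5 + 3 = 18  −1 ⇒ G_2=17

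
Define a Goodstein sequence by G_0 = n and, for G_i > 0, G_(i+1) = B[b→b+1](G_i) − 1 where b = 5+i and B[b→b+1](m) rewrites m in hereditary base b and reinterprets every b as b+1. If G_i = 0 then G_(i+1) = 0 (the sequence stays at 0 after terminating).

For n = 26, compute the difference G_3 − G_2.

G_0=26  [base 5] 5^2 + 1  →[5↦6]→  6^2 + 1 = 37  −1 ⇒ G_1=36
G_1=36  [base 6] 6^2  →[6↦7]→  7^2 = 49  −1 ⇒ G_2=48
G_2=48  [base 7] 6·7 + 6  →[7↦8]→  6·8 + 6 = 54  −1 ⇒ G_3=53

5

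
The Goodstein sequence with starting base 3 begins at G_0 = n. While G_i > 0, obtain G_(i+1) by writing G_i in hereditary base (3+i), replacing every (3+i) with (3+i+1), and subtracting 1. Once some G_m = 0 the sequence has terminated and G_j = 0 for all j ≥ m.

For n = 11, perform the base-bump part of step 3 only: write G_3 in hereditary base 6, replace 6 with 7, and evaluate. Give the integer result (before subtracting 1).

G_0=11  [base 3] 3^2 + 2  →[3↦4]→  4^2 + 2 = 18  −1 ⇒ G_1=17
G_1=17  [base 4] 4^2 + 1  →[4↦5]→  5^2 + 1 = 26  −1 ⇒ G_2=25
G_2=25  [base 5] 5^2  →[5↦6]→  6^2 = 36  −1 ⇒ G_3=35
G_3=35  [base 6] 5·6 + 5  →[6↦7]→  5·7 + 5 = 40  −1 ⇒ G_4=39

40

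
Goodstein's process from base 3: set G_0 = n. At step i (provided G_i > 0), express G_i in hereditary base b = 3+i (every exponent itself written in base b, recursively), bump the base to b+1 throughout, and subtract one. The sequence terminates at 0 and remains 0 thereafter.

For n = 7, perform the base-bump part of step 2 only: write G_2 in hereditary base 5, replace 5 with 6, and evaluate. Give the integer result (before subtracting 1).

step 0: 7 = 2·3 + 1; sub 4 for 3: 2·4 + 1; = 9; G_1 = 9−1 = 8
step 1: 8 = 2·4; sub 5 for 4: 2·5; = 10; G_2 = 10−1 = 9
step 2: 9 = 5 + 4; sub 6 for 5: 6 + 4; = 10; G_3 = 10−1 = 9

10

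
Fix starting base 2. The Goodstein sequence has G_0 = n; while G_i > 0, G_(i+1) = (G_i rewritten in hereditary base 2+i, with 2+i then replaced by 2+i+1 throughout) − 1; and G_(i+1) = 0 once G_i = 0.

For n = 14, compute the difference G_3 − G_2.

[0] 14 ≡ 2^(2 + 1) + 2^2 + 2 (base 2). Lift 3: 111. −1: 110.
[1] 110 ≡ 3^(3 + 1) + 3^3 + 2 (base 3). Lift 4: 1282. −1: 1281.
[2] 1281 ≡ 4^(4 + 1) + 4^4 + 1 (base 4). Lift 5: 18751. −1: 18750.

17469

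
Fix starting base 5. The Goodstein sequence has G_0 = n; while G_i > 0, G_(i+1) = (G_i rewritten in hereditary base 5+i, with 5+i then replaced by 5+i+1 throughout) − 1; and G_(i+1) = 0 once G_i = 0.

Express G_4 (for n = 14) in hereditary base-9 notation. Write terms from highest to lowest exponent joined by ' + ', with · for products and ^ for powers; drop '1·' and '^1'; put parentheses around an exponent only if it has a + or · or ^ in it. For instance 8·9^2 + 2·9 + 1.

14 —HB5→ 2·5 + 4 —bump→ 2·6 + 4 = 16 —(−1)→ 15
15 —HB6→ 2·6 + 3 —bump→ 2·7 + 3 = 17 —(−1)→ 16
16 —HB7→ 2·7 + 2 —bump→ 2·8 + 2 = 18 —(−1)→ 17
17 —HB8→ 2·8 + 1 —bump→ 2·9 + 1 = 19 —(−1)→ 18

2·9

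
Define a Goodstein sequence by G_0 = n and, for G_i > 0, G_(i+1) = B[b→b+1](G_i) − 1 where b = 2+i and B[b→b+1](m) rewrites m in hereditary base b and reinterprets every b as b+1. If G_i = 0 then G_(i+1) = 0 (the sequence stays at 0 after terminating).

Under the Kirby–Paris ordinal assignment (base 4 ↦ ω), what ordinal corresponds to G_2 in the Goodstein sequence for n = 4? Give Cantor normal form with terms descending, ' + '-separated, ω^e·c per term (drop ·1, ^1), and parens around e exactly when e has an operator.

base 2: 4 = 2^2; at 3: 3^3 = 27; next = 26
base 3: 26 = 2·3^2 + 2·3 + 2; at 4: 2·4^2 + 2·4 + 2 = 42; next = 41
base 4: 41 = 2·4^2 + 2·4 + 1; at 5: 2·5^2 + 2·5 + 1 = 61; next = 60

ω^2·2 + ω·2 + 1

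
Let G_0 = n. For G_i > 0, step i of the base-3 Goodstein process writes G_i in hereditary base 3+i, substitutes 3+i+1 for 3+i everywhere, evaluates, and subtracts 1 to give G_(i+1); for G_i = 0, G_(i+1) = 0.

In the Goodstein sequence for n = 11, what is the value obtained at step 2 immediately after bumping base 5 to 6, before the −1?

36

step 0: 11 = 3^2 + 2; sub 4 for 3: 4^2 + 2; = 18; G_1 = 18−1 = 17
step 1: 17 = 4^2 + 1; sub 5 for 4: 5^2 + 1; = 26; G_2 = 26−1 = 25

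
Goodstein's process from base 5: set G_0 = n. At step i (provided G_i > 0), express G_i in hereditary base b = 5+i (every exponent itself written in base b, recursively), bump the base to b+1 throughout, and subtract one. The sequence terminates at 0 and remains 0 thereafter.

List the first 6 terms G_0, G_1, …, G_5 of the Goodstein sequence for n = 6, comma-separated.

step 0: 6 = 5 + 1; sub 6 for 5: 6 + 1; = 7; G_1 = 7−1 = 6
step 1: 6 = 6; sub 7 for 6: 7; = 7; G_2 = 7−1 = 6
step 2: 6 = 6; sub 8 for 7: 6; = 6; G_3 = 6−1 = 5
step 3: 5 = 5; sub 9 for 8: 5; = 5; G_4 = 5−1 = 4
step 4: 4 = 4; sub 10 for 9: 4; = 4; G_5 = 4−1 = 3

6, 6, 6, 5, 4, 3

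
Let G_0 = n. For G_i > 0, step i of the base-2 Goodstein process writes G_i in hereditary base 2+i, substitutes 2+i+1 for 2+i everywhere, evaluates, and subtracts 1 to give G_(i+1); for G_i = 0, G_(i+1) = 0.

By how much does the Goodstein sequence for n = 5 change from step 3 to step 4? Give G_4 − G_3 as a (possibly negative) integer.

step 0: 5 = 2^2 + 1; sub 3 for 2: 3^3 + 1; = 28; G_1 = 28−1 = 27
step 1: 27 = 3^3; sub 4 for 3: 4^4; = 256; G_2 = 256−1 = 255
step 2: 255 = 3·4^3 + 3·4^2 + 3·4 + 3; sub 5 for 4: 3·5^3 + 3·5^2 + 3·5 + 3; = 468; G_3 = 468−1 = 467
step 3: 467 = 3·5^3 + 3·5^2 + 3·5 + 2; sub 6 for 5: 3·6^3 + 3·6^2 + 3·6 + 2; = 776; G_4 = 776−1 = 775

308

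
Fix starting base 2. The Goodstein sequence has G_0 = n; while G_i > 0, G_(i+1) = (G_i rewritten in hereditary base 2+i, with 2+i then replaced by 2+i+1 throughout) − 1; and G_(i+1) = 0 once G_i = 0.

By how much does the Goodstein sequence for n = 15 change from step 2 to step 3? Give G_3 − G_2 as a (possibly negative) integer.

17469

15 —HB2→ 2^(2 + 1) + 2^2 + 2 + 1 —bump→ 3^(3 + 1) + 3^3 + 3 + 1 = 112 —(−1)→ 111
111 —HB3→ 3^(3 + 1) + 3^3 + 3 —bump→ 4^(4 + 1) + 4^4 + 4 = 1284 —(−1)→ 1283
1283 —HB4→ 4^(4 + 1) + 4^4 + 3 —bump→ 5^(5 + 1) + 5^5 + 3 = 18753 —(−1)→ 18752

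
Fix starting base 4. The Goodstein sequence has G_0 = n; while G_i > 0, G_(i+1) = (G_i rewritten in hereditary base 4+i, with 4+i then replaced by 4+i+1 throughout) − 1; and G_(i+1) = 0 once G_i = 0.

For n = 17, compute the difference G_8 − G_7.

4

17 —HB4→ 4^2 + 1 —bump→ 5^2 + 1 = 26 —(−1)→ 25
25 —HB5→ 5^2 —bump→ 6^2 = 36 —(−1)→ 35
35 —HB6→ 5·6 + 5 —bump→ 5·7 + 5 = 40 —(−1)→ 39
39 —HB7→ 5·7 + 4 —bump→ 5·8 + 4 = 44 —(−1)→ 43
43 —HB8→ 5·8 + 3 —bump→ 5·9 + 3 = 48 —(−1)→ 47
47 —HB9→ 5·9 + 2 —bump→ 5·10 + 2 = 52 —(−1)→ 51
51 —HB10→ 5·10 + 1 —bump→ 5·11 + 1 = 56 —(−1)→ 55
55 —HB11→ 5·11 —bump→ 5·12 = 60 —(−1)→ 59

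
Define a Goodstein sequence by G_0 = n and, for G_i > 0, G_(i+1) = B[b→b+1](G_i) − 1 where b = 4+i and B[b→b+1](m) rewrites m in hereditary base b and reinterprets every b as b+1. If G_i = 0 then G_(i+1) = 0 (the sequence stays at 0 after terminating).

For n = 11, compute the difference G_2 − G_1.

base 4: 11 = 2·4 + 3; at 5: 2·5 + 3 = 13; next = 12
base 5: 12 = 2·5 + 2; at 6: 2·6 + 2 = 14; next = 13

1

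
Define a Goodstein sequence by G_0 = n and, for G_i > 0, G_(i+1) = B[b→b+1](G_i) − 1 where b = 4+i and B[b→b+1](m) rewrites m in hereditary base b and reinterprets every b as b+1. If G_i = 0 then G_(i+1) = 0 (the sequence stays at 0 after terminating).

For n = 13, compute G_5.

20

step 0: 13 = 3·4 + 1; sub 5 for 4: 3·5 + 1; = 16; G_1 = 16−1 = 15
step 1: 15 = 3·5; sub 6 for 5: 3·6; = 18; G_2 = 18−1 = 17
step 2: 17 = 2·6 + 5; sub 7 for 6: 2·7 + 5; = 19; G_3 = 19−1 = 18
step 3: 18 = 2·7 + 4; sub 8 for 7: 2·8 + 4; = 20; G_4 = 20−1 = 19
step 4: 19 = 2·8 + 3; sub 9 for 8: 2·9 + 3; = 21; G_5 = 21−1 = 20
step 5: 20 = 2·9 + 2; sub 10 for 9: 2·10 + 2; = 22; G_6 = 22−1 = 21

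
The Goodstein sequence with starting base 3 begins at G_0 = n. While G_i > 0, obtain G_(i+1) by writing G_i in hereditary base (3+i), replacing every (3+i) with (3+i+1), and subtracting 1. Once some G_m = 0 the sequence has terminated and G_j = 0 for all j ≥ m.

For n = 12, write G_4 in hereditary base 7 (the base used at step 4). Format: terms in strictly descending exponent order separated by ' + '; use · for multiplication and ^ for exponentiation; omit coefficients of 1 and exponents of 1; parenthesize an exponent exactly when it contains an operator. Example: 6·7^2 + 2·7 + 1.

G_0=12  [base 3] 3^2 + 3  →[3↦4]→  4^2 + 4 = 20  −1 ⇒ G_1=19
G_1=19  [base 4] 4^2 + 3  →[4↦5]→  5^2 + 3 = 28  −1 ⇒ G_2=27
G_2=27  [base 5] 5^2 + 2  →[5↦6]→  6^2 + 2 = 38  −1 ⇒ G_3=37
G_3=37  [base 6] 6^2 + 1  →[6↦7]→  7^2 + 1 = 50  −1 ⇒ G_4=49

7^2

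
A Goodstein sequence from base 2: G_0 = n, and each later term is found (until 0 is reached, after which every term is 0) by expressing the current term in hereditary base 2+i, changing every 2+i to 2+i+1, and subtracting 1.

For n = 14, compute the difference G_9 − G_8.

G_0=14  [base 2] 2^(2 + 1) + 2^2 + 2  →[2↦3]→  3^(3 + 1) + 3^3 + 3 = 111  −1 ⇒ G_1=110
G_1=110  [base 3] 3^(3 + 1) + 3^3 + 2  →[3↦4]→  4^(4 + 1) + 4^4 + 2 = 1282  −1 ⇒ G_2=1281
G_2=1281  [base 4] 4^(4 + 1) + 4^4 + 1  →[4↦5]→  5^(5 + 1) + 5^5 + 1 = 18751  −1 ⇒ G_3=18750
G_3=18750  [base 5] 5^(5 + 1) + 5^5  →[5↦6]→  6^(6 + 1) + 6^6 = 326592  −1 ⇒ G_4=326591
G_4=326591  [base 6] 6^(6 + 1) + 5·6^5 + 5·6^4 + 5·6^3 + 5·6^2 + 5·6 + 5  →[6↦7]→  7^(7 + 1) + 5·7^5 + 5·7^4 + 5·7^3 + 5·7^2 + 5·7 + 5 = 5862841  −1 ⇒ G_5=5862840
G_5=5862840  [base 7] 7^(7 + 1) + 5·7^5 + 5·7^4 + 5·7^3 + 5·7^2 + 5·7 + 4  →[7↦8]→  8^(8 + 1) + 5·8^5 + 5·8^4 + 5·8^3 + 5·8^2 + 5·8 + 4 = 134404972  −1 ⇒ G_6=134404971
G_6=134404971  [base 8] 8^(8 + 1) + 5·8^5 + 5·8^4 + 5·8^3 + 5·8^2 + 5·8 + 3  →[8↦9]→  9^(9 + 1) + 5·9^5 + 5·9^4 + 5·9^3 + 5·9^2 + 5·9 + 3 = 3487116549  −1 ⇒ G_7=3487116548
G_7=3487116548  [base 9] 9^(9 + 1) + 5·9^5 + 5·9^4 + 5·9^3 + 5·9^2 + 5·9 + 2  →[9↦10]→  10^(10 + 1) + 5·10^5 + 5·10^4 + 5·10^3 + 5·10^2 + 5·10 + 2 = 100000555552  −1 ⇒ G_8=100000555551
G_8=100000555551  [base 10] 10^(10 + 1) + 5·10^5 + 5·10^4 + 5·10^3 + 5·10^2 + 5·10 + 1  →[10↦11]→  11^(11 + 1) + 5·11^5 + 5·11^4 + 5·11^3 + 5·11^2 + 5·11 + 1 = 3138429262497  −1 ⇒ G_9=3138429262496

3038428706945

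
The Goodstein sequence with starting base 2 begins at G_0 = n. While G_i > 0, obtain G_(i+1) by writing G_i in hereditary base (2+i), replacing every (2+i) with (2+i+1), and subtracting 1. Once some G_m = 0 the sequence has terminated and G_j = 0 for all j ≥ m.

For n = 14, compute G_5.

i=0: 14 = 2^(2 + 1) + 2^2 + 2 (b=2); 2→3: 3^(3 + 1) + 3^3 + 3 = 111; 111−1 = 110
i=1: 110 = 3^(3 + 1) + 3^3 + 2 (b=3); 3→4: 4^(4 + 1) + 4^4 + 2 = 1282; 1282−1 = 1281
i=2: 1281 = 4^(4 + 1) + 4^4 + 1 (b=4); 4→5: 5^(5 + 1) + 5^5 + 1 = 18751; 18751−1 = 18750
i=3: 18750 = 5^(5 + 1) + 5^5 (b=5); 5→6: 6^(6 + 1) + 6^6 = 326592; 326592−1 = 326591
i=4: 326591 = 6^(6 + 1) + 5·6^5 + 5·6^4 + 5·6^3 + 5·6^2 + 5·6 + 5 (b=6); 6→7: 7^(7 + 1) + 5·7^5 + 5·7^4 + 5·7^3 + 5·7^2 + 5·7 + 5 = 5862841; 5862841−1 = 5862840
i=5: 5862840 = 7^(7 + 1) + 5·7^5 + 5·7^4 + 5·7^3 + 5·7^2 + 5·7 + 4 (b=7); 7→8: 8^(8 + 1) + 5·8^5 + 5·8^4 + 5·8^3 + 5·8^2 + 5·8 + 4 = 134404972; 134404972−1 = 134404971

5862840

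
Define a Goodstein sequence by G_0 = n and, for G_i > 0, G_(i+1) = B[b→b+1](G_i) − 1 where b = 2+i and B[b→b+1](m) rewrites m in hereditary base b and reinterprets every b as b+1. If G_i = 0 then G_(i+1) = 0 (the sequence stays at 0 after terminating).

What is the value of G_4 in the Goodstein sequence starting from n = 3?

G_0 = 3. HB_2(3) = 2 + 1. Bump = 4. G_1 = 3.
G_1 = 3. HB_3(3) = 3. Bump = 4. G_2 = 3.
G_2 = 3. HB_4(3) = 3. Bump = 3. G_3 = 2.
G_3 = 2. HB_5(2) = 2. Bump = 2. G_4 = 1.
G_4 = 1. HB_6(1) = 1. Bump = 1. G_5 = 0.

1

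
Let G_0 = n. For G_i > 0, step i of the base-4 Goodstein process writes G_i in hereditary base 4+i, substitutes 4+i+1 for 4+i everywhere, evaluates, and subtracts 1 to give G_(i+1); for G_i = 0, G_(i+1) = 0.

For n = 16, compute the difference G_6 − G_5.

3

base 4: 16 = 4^2; at 5: 5^2 = 25; next = 24
base 5: 24 = 4·5 + 4; at 6: 4·6 + 4 = 28; next = 27
base 6: 27 = 4·6 + 3; at 7: 4·7 + 3 = 31; next = 30
base 7: 30 = 4·7 + 2; at 8: 4·8 + 2 = 34; next = 33
base 8: 33 = 4·8 + 1; at 9: 4·9 + 1 = 37; next = 36
base 9: 36 = 4·9; at 10: 4·10 = 40; next = 39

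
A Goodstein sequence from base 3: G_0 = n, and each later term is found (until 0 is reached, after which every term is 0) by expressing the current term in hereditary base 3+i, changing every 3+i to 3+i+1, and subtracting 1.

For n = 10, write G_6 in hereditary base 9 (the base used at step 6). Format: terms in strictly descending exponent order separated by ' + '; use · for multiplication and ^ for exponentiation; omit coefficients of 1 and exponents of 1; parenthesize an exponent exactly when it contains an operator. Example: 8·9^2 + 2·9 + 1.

4·9

base 3: 10 = 3^2 + 1; at 4: 4^2 + 1 = 17; next = 16
base 4: 16 = 4^2; at 5: 5^2 = 25; next = 24
base 5: 24 = 4·5 + 4; at 6: 4·6 + 4 = 28; next = 27
base 6: 27 = 4·6 + 3; at 7: 4·7 + 3 = 31; next = 30
base 7: 30 = 4·7 + 2; at 8: 4·8 + 2 = 34; next = 33
base 8: 33 = 4·8 + 1; at 9: 4·9 + 1 = 37; next = 36
base 9: 36 = 4·9; at 10: 4·10 = 40; next = 39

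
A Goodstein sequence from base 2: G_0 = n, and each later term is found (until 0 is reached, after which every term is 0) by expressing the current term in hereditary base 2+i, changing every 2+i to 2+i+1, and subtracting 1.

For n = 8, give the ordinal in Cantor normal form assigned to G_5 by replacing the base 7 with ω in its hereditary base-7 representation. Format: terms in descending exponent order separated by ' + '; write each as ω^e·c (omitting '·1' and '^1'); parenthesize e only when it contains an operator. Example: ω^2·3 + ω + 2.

ω^ω·2 + ω^2·2 + ω + 4

(0) 8|_2 = 2^(2 + 1) ↦ 3^(3 + 1)|_3 = 81 ⇒ 80
(1) 80|_3 = 2·3^3 + 2·3^2 + 2·3 + 2 ↦ 2·4^4 + 2·4^2 + 2·4 + 2|_4 = 554 ⇒ 553
(2) 553|_4 = 2·4^4 + 2·4^2 + 2·4 + 1 ↦ 2·5^5 + 2·5^2 + 2·5 + 1|_5 = 6311 ⇒ 6310
(3) 6310|_5 = 2·5^5 + 2·5^2 + 2·5 ↦ 2·6^6 + 2·6^2 + 2·6|_6 = 93396 ⇒ 93395
(4) 93395|_6 = 2·6^6 + 2·6^2 + 6 + 5 ↦ 2·7^7 + 2·7^2 + 7 + 5|_7 = 1647196 ⇒ 1647195
(5) 1647195|_7 = 2·7^7 + 2·7^2 + 7 + 4 ↦ 2·8^8 + 2·8^2 + 8 + 4|_8 = 33554572 ⇒ 33554571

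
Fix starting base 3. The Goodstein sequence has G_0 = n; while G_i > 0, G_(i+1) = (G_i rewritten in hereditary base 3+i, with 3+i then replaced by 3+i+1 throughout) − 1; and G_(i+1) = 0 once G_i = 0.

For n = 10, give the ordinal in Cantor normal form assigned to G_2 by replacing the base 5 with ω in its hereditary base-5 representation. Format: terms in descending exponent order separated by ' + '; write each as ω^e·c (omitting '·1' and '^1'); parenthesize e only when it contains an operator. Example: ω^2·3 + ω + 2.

[0] 10 ≡ 3^2 + 1 (base 3). Lift 4: 17. −1: 16.
[1] 16 ≡ 4^2 (base 4). Lift 5: 25. −1: 24.
[2] 24 ≡ 4·5 + 4 (base 5). Lift 6: 28. −1: 27.

ω·4 + 4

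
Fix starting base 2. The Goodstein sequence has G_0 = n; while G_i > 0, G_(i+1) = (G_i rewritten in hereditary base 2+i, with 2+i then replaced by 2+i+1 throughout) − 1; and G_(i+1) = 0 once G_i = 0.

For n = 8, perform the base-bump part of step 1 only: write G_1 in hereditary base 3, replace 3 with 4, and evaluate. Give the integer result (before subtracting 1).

G_0 = 8. HB_2(8) = 2^(2 + 1). Bump = 81. G_1 = 80.
G_1 = 80. HB_3(80) = 2·3^3 + 2·3^2 + 2·3 + 2. Bump = 554. G_2 = 553.

554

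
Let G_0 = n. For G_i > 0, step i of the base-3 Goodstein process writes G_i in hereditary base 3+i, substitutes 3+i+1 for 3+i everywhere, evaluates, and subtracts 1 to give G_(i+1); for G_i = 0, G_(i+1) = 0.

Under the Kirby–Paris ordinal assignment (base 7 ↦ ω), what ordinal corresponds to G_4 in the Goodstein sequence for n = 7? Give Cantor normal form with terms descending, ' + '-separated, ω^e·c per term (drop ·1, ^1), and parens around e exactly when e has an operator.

ω + 2

(0) 7|_3 = 2·3 + 1 ↦ 2·4 + 1|_4 = 9 ⇒ 8
(1) 8|_4 = 2·4 ↦ 2·5|_5 = 10 ⇒ 9
(2) 9|_5 = 5 + 4 ↦ 6 + 4|_6 = 10 ⇒ 9
(3) 9|_6 = 6 + 3 ↦ 7 + 3|_7 = 10 ⇒ 9
(4) 9|_7 = 7 + 2 ↦ 8 + 2|_8 = 10 ⇒ 9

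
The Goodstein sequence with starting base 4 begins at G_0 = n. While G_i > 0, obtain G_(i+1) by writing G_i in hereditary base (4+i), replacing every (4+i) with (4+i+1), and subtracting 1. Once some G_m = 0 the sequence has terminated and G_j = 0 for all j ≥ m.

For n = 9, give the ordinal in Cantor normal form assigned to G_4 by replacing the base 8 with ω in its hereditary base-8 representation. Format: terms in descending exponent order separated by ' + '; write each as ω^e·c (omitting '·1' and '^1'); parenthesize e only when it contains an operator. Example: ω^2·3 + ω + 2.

ω + 3

base 4: 9 = 2·4 + 1; at 5: 2·5 + 1 = 11; next = 10
base 5: 10 = 2·5; at 6: 2·6 = 12; next = 11
base 6: 11 = 6 + 5; at 7: 7 + 5 = 12; next = 11
base 7: 11 = 7 + 4; at 8: 8 + 4 = 12; next = 11
base 8: 11 = 8 + 3; at 9: 9 + 3 = 12; next = 11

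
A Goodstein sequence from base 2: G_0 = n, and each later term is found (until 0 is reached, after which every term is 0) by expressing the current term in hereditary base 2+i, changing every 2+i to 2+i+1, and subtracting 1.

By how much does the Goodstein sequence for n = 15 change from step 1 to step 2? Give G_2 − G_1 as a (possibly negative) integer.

1172

[0] 15 ≡ 2^(2 + 1) + 2^2 + 2 + 1 (base 2). Lift 3: 112. −1: 111.
[1] 111 ≡ 3^(3 + 1) + 3^3 + 3 (base 3). Lift 4: 1284. −1: 1283.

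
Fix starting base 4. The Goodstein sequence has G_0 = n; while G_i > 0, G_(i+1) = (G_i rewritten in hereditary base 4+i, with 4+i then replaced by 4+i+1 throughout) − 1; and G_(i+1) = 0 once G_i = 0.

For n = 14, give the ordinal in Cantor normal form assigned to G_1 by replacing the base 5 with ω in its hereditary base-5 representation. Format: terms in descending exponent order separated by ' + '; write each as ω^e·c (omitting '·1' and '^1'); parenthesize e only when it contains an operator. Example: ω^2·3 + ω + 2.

G_0 = 14. HB_4(14) = 3·4 + 2. Bump = 17. G_1 = 16.
G_1 = 16. HB_5(16) = 3·5 + 1. Bump = 19. G_2 = 18.

ω·3 + 1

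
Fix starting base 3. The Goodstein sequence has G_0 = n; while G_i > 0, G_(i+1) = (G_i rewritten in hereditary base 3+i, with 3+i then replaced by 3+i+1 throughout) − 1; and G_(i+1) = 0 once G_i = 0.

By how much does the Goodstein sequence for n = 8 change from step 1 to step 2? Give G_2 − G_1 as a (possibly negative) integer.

i=0: 8 = 2·3 + 2 (b=3); 3→4: 2·4 + 2 = 10; 10−1 = 9
i=1: 9 = 2·4 + 1 (b=4); 4→5: 2·5 + 1 = 11; 11−1 = 10

1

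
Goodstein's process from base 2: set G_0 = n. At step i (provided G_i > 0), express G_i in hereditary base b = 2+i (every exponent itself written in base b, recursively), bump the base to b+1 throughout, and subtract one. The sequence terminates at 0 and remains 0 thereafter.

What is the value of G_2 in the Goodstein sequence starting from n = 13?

base 2: 13 = 2^(2 + 1) + 2^2 + 1; at 3: 3^(3 + 1) + 3^3 + 1 = 109; next = 108
base 3: 108 = 3^(3 + 1) + 3^3; at 4: 4^(4 + 1) + 4^4 = 1280; next = 1279

1279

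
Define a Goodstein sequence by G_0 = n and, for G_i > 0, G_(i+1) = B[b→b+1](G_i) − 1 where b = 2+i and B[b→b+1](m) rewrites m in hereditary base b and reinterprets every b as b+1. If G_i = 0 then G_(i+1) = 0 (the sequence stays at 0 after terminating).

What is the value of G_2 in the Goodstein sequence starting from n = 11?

[0] 11 ≡ 2^(2 + 1) + 2 + 1 (base 2). Lift 3: 85. −1: 84.
[1] 84 ≡ 3^(3 + 1) + 3 (base 3). Lift 4: 1028. −1: 1027.
[2] 1027 ≡ 4^(4 + 1) + 3 (base 4). Lift 5: 15628. −1: 15627.

1027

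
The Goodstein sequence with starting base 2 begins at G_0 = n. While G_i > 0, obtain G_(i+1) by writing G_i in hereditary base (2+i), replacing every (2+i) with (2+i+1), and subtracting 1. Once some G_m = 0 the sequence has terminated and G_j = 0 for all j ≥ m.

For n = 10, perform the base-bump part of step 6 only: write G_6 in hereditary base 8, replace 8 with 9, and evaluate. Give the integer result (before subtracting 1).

1937434593

base 2: 10 = 2^(2 + 1) + 2; at 3: 3^(3 + 1) + 3 = 84; next = 83
base 3: 83 = 3^(3 + 1) + 2; at 4: 4^(4 + 1) + 2 = 1026; next = 1025
base 4: 1025 = 4^(4 + 1) + 1; at 5: 5^(5 + 1) + 1 = 15626; next = 15625
base 5: 15625 = 5^(5 + 1); at 6: 6^(6 + 1) = 279936; next = 279935
base 6: 279935 = 5·6^6 + 5·6^5 + 5·6^4 + 5·6^3 + 5·6^2 + 5·6 + 5; at 7: 5·7^7 + 5·7^5 + 5·7^4 + 5·7^3 + 5·7^2 + 5·7 + 5 = 4215755; next = 4215754
base 7: 4215754 = 5·7^7 + 5·7^5 + 5·7^4 + 5·7^3 + 5·7^2 + 5·7 + 4; at 8: 5·8^8 + 5·8^5 + 5·8^4 + 5·8^3 + 5·8^2 + 5·8 + 4 = 84073324; next = 84073323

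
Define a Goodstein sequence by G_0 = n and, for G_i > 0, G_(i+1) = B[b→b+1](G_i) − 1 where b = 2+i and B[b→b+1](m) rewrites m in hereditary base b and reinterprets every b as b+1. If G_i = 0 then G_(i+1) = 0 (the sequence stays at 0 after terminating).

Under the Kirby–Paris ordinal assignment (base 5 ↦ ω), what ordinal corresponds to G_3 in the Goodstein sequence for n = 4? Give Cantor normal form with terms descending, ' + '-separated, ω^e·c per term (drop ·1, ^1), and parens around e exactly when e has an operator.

ω^2·2 + ω·2

base 2: 4 = 2^2; at 3: 3^3 = 27; next = 26
base 3: 26 = 2·3^2 + 2·3 + 2; at 4: 2·4^2 + 2·4 + 2 = 42; next = 41
base 4: 41 = 2·4^2 + 2·4 + 1; at 5: 2·5^2 + 2·5 + 1 = 61; next = 60
base 5: 60 = 2·5^2 + 2·5; at 6: 2·6^2 + 2·6 = 84; next = 83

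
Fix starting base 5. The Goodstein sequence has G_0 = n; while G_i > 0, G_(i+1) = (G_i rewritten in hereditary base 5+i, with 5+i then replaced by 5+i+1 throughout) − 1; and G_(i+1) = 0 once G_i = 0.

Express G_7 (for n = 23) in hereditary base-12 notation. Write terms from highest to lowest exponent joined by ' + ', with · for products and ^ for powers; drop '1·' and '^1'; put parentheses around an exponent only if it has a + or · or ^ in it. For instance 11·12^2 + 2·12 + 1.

G_0 = 23. HB_5(23) = 4·5 + 3. Bump = 27. G_1 = 26.
G_1 = 26. HB_6(26) = 4·6 + 2. Bump = 30. G_2 = 29.
G_2 = 29. HB_7(29) = 4·7 + 1. Bump = 33. G_3 = 32.
G_3 = 32. HB_8(32) = 4·8. Bump = 36. G_4 = 35.
G_4 = 35. HB_9(35) = 3·9 + 8. Bump = 38. G_5 = 37.
G_5 = 37. HB_10(37) = 3·10 + 7. Bump = 40. G_6 = 39.
G_6 = 39. HB_11(39) = 3·11 + 6. Bump = 42. G_7 = 41.
G_7 = 41. HB_12(41) = 3·12 + 5. Bump = 44. G_8 = 43.

3·12 + 5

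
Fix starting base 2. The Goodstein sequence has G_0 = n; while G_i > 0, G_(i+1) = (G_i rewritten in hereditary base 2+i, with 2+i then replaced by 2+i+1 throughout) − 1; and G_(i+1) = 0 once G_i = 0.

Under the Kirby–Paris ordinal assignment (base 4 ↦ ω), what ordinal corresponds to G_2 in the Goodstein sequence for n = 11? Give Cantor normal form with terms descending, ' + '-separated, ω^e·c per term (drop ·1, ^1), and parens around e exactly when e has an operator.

ω^(ω + 1) + 3

i=0: 11 = 2^(2 + 1) + 2 + 1 (b=2); 2→3: 3^(3 + 1) + 3 + 1 = 85; 85−1 = 84
i=1: 84 = 3^(3 + 1) + 3 (b=3); 3→4: 4^(4 + 1) + 4 = 1028; 1028−1 = 1027
i=2: 1027 = 4^(4 + 1) + 3 (b=4); 4→5: 5^(5 + 1) + 3 = 15628; 15628−1 = 15627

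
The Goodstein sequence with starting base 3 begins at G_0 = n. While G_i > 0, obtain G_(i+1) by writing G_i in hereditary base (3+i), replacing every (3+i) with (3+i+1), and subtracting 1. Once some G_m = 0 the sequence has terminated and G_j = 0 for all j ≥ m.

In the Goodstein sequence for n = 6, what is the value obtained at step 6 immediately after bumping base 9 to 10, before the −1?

6

G_0 = 6. HB_3(6) = 2·3. Bump = 8. G_1 = 7.
G_1 = 7. HB_4(7) = 4 + 3. Bump = 8. G_2 = 7.
G_2 = 7. HB_5(7) = 5 + 2. Bump = 8. G_3 = 7.
G_3 = 7. HB_6(7) = 6 + 1. Bump = 8. G_4 = 7.
G_4 = 7. HB_7(7) = 7. Bump = 8. G_5 = 7.
G_5 = 7. HB_8(7) = 7. Bump = 7. G_6 = 6.
G_6 = 6. HB_9(6) = 6. Bump = 6. G_7 = 5.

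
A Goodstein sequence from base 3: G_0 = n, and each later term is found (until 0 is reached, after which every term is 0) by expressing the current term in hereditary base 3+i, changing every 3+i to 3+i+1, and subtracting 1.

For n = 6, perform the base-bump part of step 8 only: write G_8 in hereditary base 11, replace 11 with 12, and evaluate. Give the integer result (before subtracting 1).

4

G_0=6  [base 3] 2·3  →[3↦4]→  2·4 = 8  −1 ⇒ G_1=7
G_1=7  [base 4] 4 + 3  →[4↦5]→  5 + 3 = 8  −1 ⇒ G_2=7
G_2=7  [base 5] 5 + 2  →[5↦6]→  6 + 2 = 8  −1 ⇒ G_3=7
G_3=7  [base 6] 6 + 1  →[6↦7]→  7 + 1 = 8  −1 ⇒ G_4=7
G_4=7  [base 7] 7  →[7↦8]→  8 = 8  −1 ⇒ G_5=7
G_5=7  [base 8] 7  →[8↦9]→  7 = 7  −1 ⇒ G_6=6
G_6=6  [base 9] 6  →[9↦10]→  6 = 6  −1 ⇒ G_7=5
G_7=5  [base 10] 5  →[10↦11]→  5 = 5  −1 ⇒ G_8=4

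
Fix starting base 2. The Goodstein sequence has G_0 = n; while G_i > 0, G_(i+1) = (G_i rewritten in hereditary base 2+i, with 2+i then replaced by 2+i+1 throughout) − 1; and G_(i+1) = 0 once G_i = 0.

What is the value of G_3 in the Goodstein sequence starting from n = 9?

9842

base 2: 9 = 2^(2 + 1) + 1; at 3: 3^(3 + 1) + 1 = 82; next = 81
base 3: 81 = 3^(3 + 1); at 4: 4^(4 + 1) = 1024; next = 1023
base 4: 1023 = 3·4^4 + 3·4^3 + 3·4^2 + 3·4 + 3; at 5: 3·5^5 + 3·5^3 + 3·5^2 + 3·5 + 3 = 9843; next = 9842
base 5: 9842 = 3·5^5 + 3·5^3 + 3·5^2 + 3·5 + 2; at 6: 3·6^6 + 3·6^3 + 3·6^2 + 3·6 + 2 = 140744; next = 140743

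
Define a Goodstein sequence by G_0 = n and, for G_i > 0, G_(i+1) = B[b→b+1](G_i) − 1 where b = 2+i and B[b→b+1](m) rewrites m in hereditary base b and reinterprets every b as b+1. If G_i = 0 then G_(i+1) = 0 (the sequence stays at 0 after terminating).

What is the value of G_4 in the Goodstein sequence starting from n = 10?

279935

i=0: 10 = 2^(2 + 1) + 2 (b=2); 2→3: 3^(3 + 1) + 3 = 84; 84−1 = 83
i=1: 83 = 3^(3 + 1) + 2 (b=3); 3→4: 4^(4 + 1) + 2 = 1026; 1026−1 = 1025
i=2: 1025 = 4^(4 + 1) + 1 (b=4); 4→5: 5^(5 + 1) + 1 = 15626; 15626−1 = 15625
i=3: 15625 = 5^(5 + 1) (b=5); 5→6: 6^(6 + 1) = 279936; 279936−1 = 279935
i=4: 279935 = 5·6^6 + 5·6^5 + 5·6^4 + 5·6^3 + 5·6^2 + 5·6 + 5 (b=6); 6→7: 5·7^7 + 5·7^5 + 5·7^4 + 5·7^3 + 5·7^2 + 5·7 + 5 = 4215755; 4215755−1 = 4215754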